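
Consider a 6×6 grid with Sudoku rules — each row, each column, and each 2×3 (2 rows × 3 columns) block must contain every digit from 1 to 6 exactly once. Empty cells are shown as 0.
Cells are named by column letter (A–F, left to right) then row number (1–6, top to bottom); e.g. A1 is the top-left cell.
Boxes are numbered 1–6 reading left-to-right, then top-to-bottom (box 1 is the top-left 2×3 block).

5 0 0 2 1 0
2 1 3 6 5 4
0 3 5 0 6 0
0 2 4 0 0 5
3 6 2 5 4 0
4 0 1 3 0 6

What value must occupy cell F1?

3

Row 1 already contains {1, 2, 5}.
Column F already contains {4, 5, 6}.
Its 2×3 block (box 2) already contains {1, 2, 4, 5, 6}.
The only value from 1–6 not eliminated is 3, so F1 = 3.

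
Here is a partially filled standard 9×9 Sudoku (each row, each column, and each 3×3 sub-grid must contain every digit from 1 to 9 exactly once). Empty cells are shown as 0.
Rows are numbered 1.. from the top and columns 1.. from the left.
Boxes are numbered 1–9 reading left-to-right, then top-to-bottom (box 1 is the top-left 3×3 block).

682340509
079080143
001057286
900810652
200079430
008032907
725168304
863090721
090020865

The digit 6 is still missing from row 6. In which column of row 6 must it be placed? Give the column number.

4

Consider where 6 can go in row 6.
row 6, column 1 is out (column 1 already has a 6).
row 6, column 2 is out (column 2 already has a 6).
row 6, column 8 is out (column 8 already has a 6).
So the only cell in row 6 that can hold 6 is row 6, column 4.
That is column 4.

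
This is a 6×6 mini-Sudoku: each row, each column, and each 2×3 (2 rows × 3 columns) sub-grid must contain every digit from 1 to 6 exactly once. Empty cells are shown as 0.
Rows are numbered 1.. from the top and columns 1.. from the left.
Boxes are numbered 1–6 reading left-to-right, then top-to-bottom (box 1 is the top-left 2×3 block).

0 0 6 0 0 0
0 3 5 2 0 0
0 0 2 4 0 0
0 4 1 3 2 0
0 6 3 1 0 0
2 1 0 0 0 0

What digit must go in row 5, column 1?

Cell row 5, column 1 itself could take any of {4, 5} by direct elimination.
Consider where 5 can go in box 5.
row 6, column 3 is out (column 3 already has a 5).
So the only cell in box 5 that can hold 5 is row 5, column 1.
Therefore row 5, column 1 = 5.

5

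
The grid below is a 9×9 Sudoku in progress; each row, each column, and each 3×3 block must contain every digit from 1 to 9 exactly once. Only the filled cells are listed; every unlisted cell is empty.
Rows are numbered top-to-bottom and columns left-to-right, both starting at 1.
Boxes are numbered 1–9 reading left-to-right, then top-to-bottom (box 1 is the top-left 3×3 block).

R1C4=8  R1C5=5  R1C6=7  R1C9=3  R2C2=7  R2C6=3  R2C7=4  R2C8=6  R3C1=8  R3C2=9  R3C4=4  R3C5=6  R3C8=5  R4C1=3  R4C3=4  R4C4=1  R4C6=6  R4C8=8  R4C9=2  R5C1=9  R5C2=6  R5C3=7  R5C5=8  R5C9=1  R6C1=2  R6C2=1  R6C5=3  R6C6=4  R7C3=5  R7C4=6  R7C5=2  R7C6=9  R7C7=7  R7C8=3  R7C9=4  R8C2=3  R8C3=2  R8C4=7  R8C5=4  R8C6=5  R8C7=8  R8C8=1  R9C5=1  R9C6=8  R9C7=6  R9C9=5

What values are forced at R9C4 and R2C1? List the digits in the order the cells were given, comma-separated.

For R9C4:
  Row 9 already contains {1, 5, 6, 8}.
  Column 4 already contains {1, 4, 6, 7, 8}.
  Its 3×3 block (box 8) already contains {1, 2, 4, 5, 6, 7, 8, 9}.
  The only value from 1–9 not eliminated is 3, so R9C4 = 3.
For R2C1:
  Consider where 5 can go in row 2.
  R2C3 is out (column 3 already has a 5).
  R2C4 is out (box 2 already has a 5).
  R2C5 is out (column 5 already has a 5).
  R2C9 is out (column 9 already has a 5).
  So the only cell in row 2 that can hold 5 is R2C1.
  So R2C1 = 5.

3,5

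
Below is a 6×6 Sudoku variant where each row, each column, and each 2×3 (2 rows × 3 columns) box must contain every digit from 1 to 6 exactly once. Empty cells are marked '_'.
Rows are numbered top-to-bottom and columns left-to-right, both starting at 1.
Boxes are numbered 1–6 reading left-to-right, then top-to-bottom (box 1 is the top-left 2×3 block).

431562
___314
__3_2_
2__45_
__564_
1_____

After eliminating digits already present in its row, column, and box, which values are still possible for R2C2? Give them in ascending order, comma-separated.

Row 2 already contains {1, 3, 4}.
Column 2 already contains {3}.
Its 2×3 block (box 1) already contains {1, 3, 4}.
Removing those from 1–6 leaves {2, 5, 6} as the candidates for R2C2.

2,5,6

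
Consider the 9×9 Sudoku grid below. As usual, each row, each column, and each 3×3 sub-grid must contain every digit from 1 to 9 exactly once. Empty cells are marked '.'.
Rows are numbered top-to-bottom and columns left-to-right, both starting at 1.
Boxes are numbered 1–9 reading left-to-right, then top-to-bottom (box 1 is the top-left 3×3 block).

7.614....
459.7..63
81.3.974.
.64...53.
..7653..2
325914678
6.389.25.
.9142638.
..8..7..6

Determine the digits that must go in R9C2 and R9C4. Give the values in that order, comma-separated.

4,5

For R9C2:
  Row 9 already contains {6, 7, 8}.
  Column 2 already contains {1, 2, 5, 6, 9}.
  Its 3×3 block (box 7) already contains {1, 3, 6, 8, 9}.
  The only value from 1–9 not eliminated is 4, so R9C2 = 4.
For R9C4:
  Row 9 already contains {6, 7, 8}.
  Column 4 already contains {1, 3, 4, 6, 8, 9}.
  Its 3×3 block (box 8) already contains {2, 4, 6, 7, 8, 9}.
  The only value from 1–9 not eliminated is 5, so R9C4 = 5.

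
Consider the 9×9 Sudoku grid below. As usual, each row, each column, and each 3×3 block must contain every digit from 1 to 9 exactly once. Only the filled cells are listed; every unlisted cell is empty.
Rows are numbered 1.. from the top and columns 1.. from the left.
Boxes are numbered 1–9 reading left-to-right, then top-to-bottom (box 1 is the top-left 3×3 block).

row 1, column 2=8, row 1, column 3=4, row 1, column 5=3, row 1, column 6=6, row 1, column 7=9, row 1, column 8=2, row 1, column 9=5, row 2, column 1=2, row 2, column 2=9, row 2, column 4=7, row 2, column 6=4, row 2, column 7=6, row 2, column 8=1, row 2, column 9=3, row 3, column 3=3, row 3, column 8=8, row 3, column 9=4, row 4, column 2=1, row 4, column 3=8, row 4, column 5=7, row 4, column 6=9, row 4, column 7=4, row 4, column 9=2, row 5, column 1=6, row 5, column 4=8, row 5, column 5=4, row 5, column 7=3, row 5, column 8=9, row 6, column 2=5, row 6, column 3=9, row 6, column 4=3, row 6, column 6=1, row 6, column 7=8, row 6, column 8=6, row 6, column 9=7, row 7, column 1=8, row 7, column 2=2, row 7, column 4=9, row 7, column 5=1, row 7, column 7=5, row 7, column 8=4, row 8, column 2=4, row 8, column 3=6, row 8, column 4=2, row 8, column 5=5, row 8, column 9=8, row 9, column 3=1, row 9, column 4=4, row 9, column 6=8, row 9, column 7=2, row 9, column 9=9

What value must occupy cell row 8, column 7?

1

Cell row 8, column 7 itself could take any of {1, 7} by direct elimination.
Consider where 1 can go in box 9.
row 7, column 9 is out (row 7 already has a 1).
row 8, column 8 is out (column 8 already has a 1).
row 9, column 8 is out (row 9 already has a 1).
So the only cell in box 9 that can hold 1 is row 8, column 7.
Therefore row 8, column 7 = 1.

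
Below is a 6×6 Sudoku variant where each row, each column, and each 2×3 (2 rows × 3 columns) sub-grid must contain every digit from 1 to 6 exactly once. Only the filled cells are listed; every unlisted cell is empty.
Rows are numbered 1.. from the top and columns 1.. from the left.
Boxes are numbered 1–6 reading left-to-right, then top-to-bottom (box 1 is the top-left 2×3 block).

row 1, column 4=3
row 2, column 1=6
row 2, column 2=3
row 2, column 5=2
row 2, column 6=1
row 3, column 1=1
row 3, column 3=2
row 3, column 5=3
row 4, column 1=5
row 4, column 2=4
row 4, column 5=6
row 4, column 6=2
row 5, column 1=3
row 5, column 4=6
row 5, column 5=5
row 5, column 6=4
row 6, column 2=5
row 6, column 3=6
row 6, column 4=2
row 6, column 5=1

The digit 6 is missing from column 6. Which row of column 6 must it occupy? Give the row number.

Consider where 6 can go in column 6.
row 3, column 6 is out (box 4 already has a 6).
row 6, column 6 is out (row 6 already has a 6).
So the only cell in column 6 that can hold 6 is row 1, column 6.
That is row 1.

1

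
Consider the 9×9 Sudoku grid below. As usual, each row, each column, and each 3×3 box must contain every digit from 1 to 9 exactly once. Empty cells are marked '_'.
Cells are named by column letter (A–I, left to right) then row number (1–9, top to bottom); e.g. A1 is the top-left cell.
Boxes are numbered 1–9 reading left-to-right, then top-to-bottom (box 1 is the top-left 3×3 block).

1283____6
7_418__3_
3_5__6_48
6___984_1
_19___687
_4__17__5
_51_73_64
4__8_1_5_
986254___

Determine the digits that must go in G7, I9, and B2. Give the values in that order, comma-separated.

For G7:
  Consider where 8 can go in box 9.
  G8 is out (row 8 already has a 8).
  I8 is out (row 8 already has a 8).
  G9 is out (row 9 already has a 8).
  H9 is out (row 9 already has a 8).
  I9 is out (row 9 already has a 8).
  So the only cell in box 9 that can hold 8 is G7.
  So G7 = 8.
For I9:
  Row 9 already contains {2, 4, 5, 6, 8, 9}.
  Column I already contains {1, 4, 5, 6, 7, 8}.
  Its 3×3 block (box 9) already contains {4, 5, 6}.
  The only value from 1–9 not eliminated is 3, so I9 = 3.
For B2:
  Consider where 6 can go in row 2.
  F2 is out (column F already has a 6).
  G2 is out (column G already has a 6).
  I2 is out (column I already has a 6).
  So the only cell in row 2 that can hold 6 is B2.
  So B2 = 6.

8,3,6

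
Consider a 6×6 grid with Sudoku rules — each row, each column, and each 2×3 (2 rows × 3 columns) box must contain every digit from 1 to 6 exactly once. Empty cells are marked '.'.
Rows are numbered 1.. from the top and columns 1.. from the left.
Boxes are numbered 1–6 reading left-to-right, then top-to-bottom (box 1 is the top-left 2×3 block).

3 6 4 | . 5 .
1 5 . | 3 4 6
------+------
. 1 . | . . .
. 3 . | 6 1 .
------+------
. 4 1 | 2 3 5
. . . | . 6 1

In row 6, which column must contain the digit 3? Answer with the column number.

3

Consider where 3 can go in row 6.
row 6, column 1 is out (column 1 already has a 3).
row 6, column 2 is out (column 2 already has a 3).
row 6, column 4 is out (column 4 already has a 3).
So the only cell in row 6 that can hold 3 is row 6, column 3.
That is column 3.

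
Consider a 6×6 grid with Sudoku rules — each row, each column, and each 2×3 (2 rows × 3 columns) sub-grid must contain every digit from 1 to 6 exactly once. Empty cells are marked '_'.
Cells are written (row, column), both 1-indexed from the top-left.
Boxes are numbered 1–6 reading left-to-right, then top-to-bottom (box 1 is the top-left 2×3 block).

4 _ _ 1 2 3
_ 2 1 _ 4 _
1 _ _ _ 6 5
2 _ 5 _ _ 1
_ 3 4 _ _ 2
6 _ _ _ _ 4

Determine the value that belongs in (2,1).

3

Cell (2,1) itself could take any of {3, 5} by direct elimination.
Consider where 3 can go in row 2.
(2,4) is out (box 2 already has a 3).
(2,6) is out (column 6 already has a 3).
So the only cell in row 2 that can hold 3 is (2,1).
Therefore (2,1) = 3.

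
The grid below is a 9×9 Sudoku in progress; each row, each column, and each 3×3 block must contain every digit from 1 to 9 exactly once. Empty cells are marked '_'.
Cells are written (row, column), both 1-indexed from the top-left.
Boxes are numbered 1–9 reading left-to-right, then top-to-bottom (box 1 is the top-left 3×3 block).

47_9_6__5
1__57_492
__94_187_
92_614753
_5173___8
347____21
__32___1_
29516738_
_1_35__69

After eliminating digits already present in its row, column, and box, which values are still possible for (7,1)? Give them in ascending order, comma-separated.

Row 7 already contains {1, 2, 3}.
Column 1 already contains {1, 2, 3, 4, 9}.
Its 3×3 block (box 7) already contains {1, 2, 3, 5, 9}.
Removing those from 1–9 leaves {6, 7, 8} as the candidates for (7,1).

6,7,8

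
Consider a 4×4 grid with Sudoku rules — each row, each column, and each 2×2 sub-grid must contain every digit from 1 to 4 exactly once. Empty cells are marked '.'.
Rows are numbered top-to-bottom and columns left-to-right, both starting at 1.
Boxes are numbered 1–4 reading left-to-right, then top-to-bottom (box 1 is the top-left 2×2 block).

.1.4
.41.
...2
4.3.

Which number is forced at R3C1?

1

Cell R3C1 itself could take any of {1, 3} by direct elimination.
Consider where 1 can go in column 1.
R1C1 is out (row 1 already has a 1).
R2C1 is out (row 2 already has a 1).
So the only cell in column 1 that can hold 1 is R3C1.
Therefore R3C1 = 1.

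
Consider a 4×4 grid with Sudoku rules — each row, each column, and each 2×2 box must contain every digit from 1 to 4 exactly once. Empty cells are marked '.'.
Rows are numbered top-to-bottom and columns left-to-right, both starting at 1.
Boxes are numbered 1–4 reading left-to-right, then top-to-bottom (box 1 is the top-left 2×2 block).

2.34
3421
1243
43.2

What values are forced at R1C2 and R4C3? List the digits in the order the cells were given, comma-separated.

For R1C2:
  Row 1 already contains {2, 3, 4}.
  Column 2 already contains {2, 3, 4}.
  Its 2×2 block (box 1) already contains {2, 3, 4}.
  The only value from 1–4 not eliminated is 1, so R1C2 = 1.
For R4C3:
  Row 4 already contains {2, 3, 4}.
  Column 3 already contains {2, 3, 4}.
  Its 2×2 block (box 4) already contains {2, 3, 4}.
  The only value from 1–4 not eliminated is 1, so R4C3 = 1.

1,1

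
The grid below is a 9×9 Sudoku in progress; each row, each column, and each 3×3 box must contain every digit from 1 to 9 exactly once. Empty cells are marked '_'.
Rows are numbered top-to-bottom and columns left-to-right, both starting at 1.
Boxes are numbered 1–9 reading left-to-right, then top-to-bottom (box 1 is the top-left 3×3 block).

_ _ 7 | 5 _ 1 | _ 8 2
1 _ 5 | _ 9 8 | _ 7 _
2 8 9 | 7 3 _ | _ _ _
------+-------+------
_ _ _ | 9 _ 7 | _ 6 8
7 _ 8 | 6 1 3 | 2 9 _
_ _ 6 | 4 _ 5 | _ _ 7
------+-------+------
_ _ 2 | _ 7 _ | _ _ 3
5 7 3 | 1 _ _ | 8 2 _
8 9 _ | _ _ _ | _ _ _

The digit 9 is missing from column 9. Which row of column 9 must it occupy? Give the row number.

8

Consider where 9 can go in column 9.
r2c9 is out (row 2 already has a 9).
r3c9 is out (row 3 already has a 9).
r5c9 is out (row 5 already has a 9).
r9c9 is out (row 9 already has a 9).
So the only cell in column 9 that can hold 9 is r8c9.
That is row 8.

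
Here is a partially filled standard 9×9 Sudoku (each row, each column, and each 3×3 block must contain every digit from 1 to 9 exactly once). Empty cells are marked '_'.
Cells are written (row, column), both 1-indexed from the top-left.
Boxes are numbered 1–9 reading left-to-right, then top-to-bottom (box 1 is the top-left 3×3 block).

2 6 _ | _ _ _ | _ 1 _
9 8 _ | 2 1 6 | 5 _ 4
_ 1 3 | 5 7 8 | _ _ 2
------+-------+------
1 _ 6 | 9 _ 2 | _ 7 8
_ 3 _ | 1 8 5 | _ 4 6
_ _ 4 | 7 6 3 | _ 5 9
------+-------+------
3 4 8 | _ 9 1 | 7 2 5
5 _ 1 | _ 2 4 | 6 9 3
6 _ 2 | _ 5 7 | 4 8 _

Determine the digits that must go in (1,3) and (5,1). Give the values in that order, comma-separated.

For (1,3):
  Consider where 5 can go in box 1.
  (2,3) is out (row 2 already has a 5).
  (3,1) is out (row 3 already has a 5).
  So the only cell in box 1 that can hold 5 is (1,3).
  So (1,3) = 5.
For (5,1):
  Row 5 already contains {1, 3, 4, 5, 6, 8}.
  Column 1 already contains {1, 2, 3, 5, 6, 9}.
  Its 3×3 block (box 4) already contains {1, 3, 4, 6}.
  The only value from 1–9 not eliminated is 7, so (5,1) = 7.

5,7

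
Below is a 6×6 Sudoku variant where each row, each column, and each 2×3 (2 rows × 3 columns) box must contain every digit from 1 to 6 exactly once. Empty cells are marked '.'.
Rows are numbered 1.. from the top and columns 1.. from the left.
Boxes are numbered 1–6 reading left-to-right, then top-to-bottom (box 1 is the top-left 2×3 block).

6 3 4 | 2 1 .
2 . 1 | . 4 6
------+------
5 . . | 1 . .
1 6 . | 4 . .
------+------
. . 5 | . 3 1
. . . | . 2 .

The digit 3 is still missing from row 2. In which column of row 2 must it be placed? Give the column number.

4

Consider where 3 can go in row 2.
row 2, column 2 is out (column 2 already has a 3).
So the only cell in row 2 that can hold 3 is row 2, column 4.
That is column 4.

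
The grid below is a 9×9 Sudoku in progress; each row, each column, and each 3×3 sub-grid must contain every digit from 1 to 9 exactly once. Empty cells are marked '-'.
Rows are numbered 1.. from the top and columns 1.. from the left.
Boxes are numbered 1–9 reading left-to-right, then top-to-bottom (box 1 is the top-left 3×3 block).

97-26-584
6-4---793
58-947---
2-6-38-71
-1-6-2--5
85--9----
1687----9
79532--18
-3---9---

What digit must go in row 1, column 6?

Cell row 1, column 6 itself could take any of {1, 3} by direct elimination.
Consider where 3 can go in box 2.
row 2, column 4 is out (row 2 already has a 3).
row 2, column 5 is out (row 2 already has a 3).
row 2, column 6 is out (row 2 already has a 3).
So the only cell in box 2 that can hold 3 is row 1, column 6.
Therefore row 1, column 6 = 3.

3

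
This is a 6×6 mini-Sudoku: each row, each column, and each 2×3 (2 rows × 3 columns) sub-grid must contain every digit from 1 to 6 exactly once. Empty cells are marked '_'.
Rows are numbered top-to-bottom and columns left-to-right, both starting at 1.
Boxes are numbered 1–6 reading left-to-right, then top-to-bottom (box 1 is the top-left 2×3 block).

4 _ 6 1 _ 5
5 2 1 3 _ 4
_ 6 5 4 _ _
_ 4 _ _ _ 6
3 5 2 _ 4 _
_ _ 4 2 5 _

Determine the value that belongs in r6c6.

3

Cell r6c6 itself could take any of {1, 3} by direct elimination.
Consider where 3 can go in row 6.
r6c1 is out (column 1 already has a 3).
r6c2 is out (box 5 already has a 3).
So the only cell in row 6 that can hold 3 is r6c6.
Therefore r6c6 = 3.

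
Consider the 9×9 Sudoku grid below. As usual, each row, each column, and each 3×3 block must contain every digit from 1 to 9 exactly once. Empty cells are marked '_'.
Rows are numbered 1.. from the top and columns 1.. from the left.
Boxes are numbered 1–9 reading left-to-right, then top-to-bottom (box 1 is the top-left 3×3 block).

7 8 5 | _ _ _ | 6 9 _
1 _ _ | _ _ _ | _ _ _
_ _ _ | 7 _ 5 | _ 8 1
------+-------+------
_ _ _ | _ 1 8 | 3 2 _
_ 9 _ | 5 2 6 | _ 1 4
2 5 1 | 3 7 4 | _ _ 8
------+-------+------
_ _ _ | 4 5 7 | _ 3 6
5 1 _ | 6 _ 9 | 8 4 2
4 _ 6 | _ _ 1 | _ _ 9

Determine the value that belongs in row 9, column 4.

2

Cell row 9, column 4 itself could take any of {2, 8} by direct elimination.
Consider where 2 can go in box 8.
row 8, column 5 is out (row 8 already has a 2).
row 9, column 5 is out (column 5 already has a 2).
So the only cell in box 8 that can hold 2 is row 9, column 4.
Therefore row 9, column 4 = 2.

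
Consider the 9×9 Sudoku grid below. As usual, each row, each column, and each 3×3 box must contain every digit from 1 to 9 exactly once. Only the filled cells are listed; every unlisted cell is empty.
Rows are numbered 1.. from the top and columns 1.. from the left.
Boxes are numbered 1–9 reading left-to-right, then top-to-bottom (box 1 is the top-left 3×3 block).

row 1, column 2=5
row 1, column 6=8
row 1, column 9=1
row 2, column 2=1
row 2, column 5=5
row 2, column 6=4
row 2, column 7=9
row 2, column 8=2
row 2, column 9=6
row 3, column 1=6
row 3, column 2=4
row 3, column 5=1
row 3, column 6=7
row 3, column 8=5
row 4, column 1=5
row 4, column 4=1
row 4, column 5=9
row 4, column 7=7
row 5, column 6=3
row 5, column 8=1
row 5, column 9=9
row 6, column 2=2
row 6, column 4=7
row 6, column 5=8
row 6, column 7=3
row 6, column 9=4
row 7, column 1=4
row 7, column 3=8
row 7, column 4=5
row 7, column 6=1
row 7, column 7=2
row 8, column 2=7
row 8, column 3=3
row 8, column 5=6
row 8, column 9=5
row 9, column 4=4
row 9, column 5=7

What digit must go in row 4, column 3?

4

Cell row 4, column 3 itself could take any of {4, 6} by direct elimination.
Consider where 4 can go in row 4.
row 4, column 2 is out (column 2 already has a 4).
row 4, column 6 is out (column 6 already has a 4).
row 4, column 8 is out (box 6 already has a 4).
row 4, column 9 is out (column 9 already has a 4).
So the only cell in row 4 that can hold 4 is row 4, column 3.
Therefore row 4, column 3 = 4.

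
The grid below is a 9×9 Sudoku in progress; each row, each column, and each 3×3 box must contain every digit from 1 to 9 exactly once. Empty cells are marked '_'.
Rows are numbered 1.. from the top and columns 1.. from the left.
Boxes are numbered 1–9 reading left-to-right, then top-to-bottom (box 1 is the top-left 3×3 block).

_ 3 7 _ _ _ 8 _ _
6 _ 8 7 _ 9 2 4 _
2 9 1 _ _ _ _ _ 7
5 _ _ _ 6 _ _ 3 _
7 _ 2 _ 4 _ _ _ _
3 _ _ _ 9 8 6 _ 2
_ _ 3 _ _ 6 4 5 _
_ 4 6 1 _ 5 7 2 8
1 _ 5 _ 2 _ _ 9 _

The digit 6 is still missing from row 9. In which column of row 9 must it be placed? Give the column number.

Consider where 6 can go in row 9.
row 9, column 2 is out (box 7 already has a 6).
row 9, column 4 is out (box 8 already has a 6).
row 9, column 6 is out (column 6 already has a 6).
row 9, column 7 is out (column 7 already has a 6).
So the only cell in row 9 that can hold 6 is row 9, column 9.
That is column 9.

9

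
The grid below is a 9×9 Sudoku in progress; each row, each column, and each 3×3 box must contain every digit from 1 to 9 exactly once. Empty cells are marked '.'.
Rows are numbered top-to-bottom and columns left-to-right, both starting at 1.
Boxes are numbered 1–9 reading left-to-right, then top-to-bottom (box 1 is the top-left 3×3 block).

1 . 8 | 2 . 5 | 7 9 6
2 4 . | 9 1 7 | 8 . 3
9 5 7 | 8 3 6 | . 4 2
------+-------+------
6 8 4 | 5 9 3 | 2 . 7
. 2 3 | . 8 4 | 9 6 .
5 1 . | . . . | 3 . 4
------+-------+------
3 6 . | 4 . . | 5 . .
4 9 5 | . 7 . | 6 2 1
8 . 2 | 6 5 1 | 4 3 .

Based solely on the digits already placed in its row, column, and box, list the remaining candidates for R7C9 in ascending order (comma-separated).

8,9

Row 7 already contains {3, 4, 5, 6}.
Column 9 already contains {1, 2, 3, 4, 6, 7}.
Its 3×3 block (box 9) already contains {1, 2, 3, 4, 5, 6}.
Removing those from 1–9 leaves {8, 9} as the candidates for R7C9.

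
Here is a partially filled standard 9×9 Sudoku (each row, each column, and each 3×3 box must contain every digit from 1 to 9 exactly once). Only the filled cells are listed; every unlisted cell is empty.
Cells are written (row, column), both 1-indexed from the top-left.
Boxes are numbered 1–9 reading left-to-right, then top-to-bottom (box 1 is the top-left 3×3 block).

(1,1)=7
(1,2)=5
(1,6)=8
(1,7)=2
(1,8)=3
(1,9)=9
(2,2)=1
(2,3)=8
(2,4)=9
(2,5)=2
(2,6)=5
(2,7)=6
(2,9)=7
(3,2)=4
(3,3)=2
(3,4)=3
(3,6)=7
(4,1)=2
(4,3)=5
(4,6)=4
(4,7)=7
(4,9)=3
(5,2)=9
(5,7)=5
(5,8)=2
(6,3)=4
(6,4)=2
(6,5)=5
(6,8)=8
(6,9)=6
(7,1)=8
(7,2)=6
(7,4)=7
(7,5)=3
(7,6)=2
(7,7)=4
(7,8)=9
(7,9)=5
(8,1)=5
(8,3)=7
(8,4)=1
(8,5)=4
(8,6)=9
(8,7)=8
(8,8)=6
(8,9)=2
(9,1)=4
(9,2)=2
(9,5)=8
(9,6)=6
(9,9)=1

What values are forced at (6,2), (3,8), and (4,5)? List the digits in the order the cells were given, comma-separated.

7,5,9

For (6,2):
  Consider where 7 can go in row 6.
  (6,1) is out (column 1 already has a 7).
  (6,6) is out (column 6 already has a 7).
  (6,7) is out (column 7 already has a 7).
  So the only cell in row 6 that can hold 7 is (6,2).
  So (6,2) = 7.
For (3,8):
  Consider where 5 can go in column 8.
  (2,8) is out (row 2 already has a 5).
  (4,8) is out (row 4 already has a 5).
  (9,8) is out (box 9 already has a 5).
  So the only cell in column 8 that can hold 5 is (3,8).
  So (3,8) = 5.
For (4,5):
  Consider where 9 can go in column 5.
  (1,5) is out (row 1 already has a 9).
  (3,5) is out (box 2 already has a 9).
  (5,5) is out (row 5 already has a 9).
  So the only cell in column 5 that can hold 9 is (4,5).
  So (4,5) = 9.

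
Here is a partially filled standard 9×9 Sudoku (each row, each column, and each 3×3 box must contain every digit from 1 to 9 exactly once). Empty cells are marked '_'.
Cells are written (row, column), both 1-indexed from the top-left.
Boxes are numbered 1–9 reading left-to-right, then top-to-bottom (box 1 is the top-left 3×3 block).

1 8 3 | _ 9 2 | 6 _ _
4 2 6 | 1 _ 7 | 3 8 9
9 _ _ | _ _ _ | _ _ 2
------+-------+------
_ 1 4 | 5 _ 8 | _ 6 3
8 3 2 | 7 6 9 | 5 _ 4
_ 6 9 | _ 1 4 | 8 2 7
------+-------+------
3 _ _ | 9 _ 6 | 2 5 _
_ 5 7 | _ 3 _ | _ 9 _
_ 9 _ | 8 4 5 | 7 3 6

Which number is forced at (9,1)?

2

Row 9 already contains {3, 4, 5, 6, 7, 8, 9}.
Column 1 already contains {1, 3, 4, 8, 9}.
Its 3×3 block (box 7) already contains {3, 5, 7, 9}.
The only value from 1–9 not eliminated is 2, so (9,1) = 2.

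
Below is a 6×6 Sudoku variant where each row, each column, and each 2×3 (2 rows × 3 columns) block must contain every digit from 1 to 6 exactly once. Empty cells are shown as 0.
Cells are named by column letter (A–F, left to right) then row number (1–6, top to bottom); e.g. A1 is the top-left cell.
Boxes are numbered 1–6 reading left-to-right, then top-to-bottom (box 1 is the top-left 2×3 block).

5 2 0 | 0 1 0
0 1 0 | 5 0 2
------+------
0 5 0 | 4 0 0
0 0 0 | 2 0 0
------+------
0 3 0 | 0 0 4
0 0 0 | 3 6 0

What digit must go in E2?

4

Cell E2 itself could take any of {3, 4} by direct elimination.
Consider where 4 can go in column E.
E3 is out (row 3 already has a 4).
E4 is out (box 4 already has a 4).
E5 is out (row 5 already has a 4).
So the only cell in column E that can hold 4 is E2.
Therefore E2 = 4.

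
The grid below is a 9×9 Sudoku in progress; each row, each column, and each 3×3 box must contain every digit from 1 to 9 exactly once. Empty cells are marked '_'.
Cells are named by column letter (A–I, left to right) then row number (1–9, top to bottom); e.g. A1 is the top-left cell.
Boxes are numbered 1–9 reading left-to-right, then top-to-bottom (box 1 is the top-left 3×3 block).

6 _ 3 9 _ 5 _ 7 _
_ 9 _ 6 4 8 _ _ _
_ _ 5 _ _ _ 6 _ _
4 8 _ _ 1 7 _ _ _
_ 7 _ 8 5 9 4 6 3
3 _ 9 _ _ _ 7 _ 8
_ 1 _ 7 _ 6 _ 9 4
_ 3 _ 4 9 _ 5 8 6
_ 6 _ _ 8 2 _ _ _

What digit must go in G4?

9

Cell G4 itself could take any of {2, 9} by direct elimination.
Consider where 9 can go in column G.
G1 is out (row 1 already has a 9).
G2 is out (row 2 already has a 9).
G7 is out (row 7 already has a 9).
G9 is out (box 9 already has a 9).
So the only cell in column G that can hold 9 is G4.
Therefore G4 = 9.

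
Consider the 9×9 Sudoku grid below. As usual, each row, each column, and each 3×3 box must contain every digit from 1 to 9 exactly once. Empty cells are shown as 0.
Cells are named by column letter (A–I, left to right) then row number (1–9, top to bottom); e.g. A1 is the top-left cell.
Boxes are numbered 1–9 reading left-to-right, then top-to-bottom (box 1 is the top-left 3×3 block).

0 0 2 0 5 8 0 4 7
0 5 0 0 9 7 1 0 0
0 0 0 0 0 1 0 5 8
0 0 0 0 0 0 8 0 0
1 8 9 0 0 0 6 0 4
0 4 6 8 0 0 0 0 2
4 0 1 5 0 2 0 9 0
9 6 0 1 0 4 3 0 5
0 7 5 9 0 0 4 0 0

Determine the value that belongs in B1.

Cell B1 itself could take any of {1, 3, 9} by direct elimination.
Consider where 1 can go in row 1.
A1 is out (column A already has a 1).
D1 is out (column D already has a 1).
G1 is out (column G already has a 1).
So the only cell in row 1 that can hold 1 is B1.
Therefore B1 = 1.

1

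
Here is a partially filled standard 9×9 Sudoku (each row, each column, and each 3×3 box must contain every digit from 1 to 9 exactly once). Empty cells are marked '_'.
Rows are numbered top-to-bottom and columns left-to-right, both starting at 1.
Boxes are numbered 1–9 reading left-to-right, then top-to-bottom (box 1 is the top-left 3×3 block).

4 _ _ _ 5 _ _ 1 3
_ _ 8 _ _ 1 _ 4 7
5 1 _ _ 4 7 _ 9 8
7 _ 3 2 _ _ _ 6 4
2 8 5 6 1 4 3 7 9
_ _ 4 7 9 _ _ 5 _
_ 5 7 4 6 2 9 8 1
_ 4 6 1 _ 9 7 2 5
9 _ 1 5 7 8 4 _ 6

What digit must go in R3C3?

Row 3 already contains {1, 4, 5, 7, 8, 9}.
Column 3 already contains {1, 3, 4, 5, 6, 7, 8}.
Its 3×3 block (box 1) already contains {1, 4, 5, 8}.
The only value from 1–9 not eliminated is 2, so R3C3 = 2.

2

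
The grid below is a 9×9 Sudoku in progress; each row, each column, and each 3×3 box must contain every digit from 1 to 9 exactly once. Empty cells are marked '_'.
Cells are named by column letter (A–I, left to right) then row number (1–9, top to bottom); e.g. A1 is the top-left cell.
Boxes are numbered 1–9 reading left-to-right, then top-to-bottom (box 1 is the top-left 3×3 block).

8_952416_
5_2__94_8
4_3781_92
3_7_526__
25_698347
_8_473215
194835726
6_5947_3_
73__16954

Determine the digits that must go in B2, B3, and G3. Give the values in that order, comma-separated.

1,6,5

For B2:
  Consider where 1 can go in box 1.
  B1 is out (row 1 already has a 1).
  B3 is out (row 3 already has a 1).
  So the only cell in box 1 that can hold 1 is B2.
  So B2 = 1.
For B3:
  Row 3 already contains {1, 2, 3, 4, 7, 8, 9}.
  Column B already contains {3, 5, 8, 9}.
  Its 3×3 block (box 1) already contains {2, 3, 4, 5, 8, 9}.
  The only value from 1–9 not eliminated is 6, so B3 = 6.
For G3:
  Row 3 already contains {1, 2, 3, 4, 7, 8, 9}.
  Column G already contains {1, 2, 3, 4, 6, 7, 9}.
  Its 3×3 block (box 3) already contains {1, 2, 4, 6, 8, 9}.
  The only value from 1–9 not eliminated is 5, so G3 = 5.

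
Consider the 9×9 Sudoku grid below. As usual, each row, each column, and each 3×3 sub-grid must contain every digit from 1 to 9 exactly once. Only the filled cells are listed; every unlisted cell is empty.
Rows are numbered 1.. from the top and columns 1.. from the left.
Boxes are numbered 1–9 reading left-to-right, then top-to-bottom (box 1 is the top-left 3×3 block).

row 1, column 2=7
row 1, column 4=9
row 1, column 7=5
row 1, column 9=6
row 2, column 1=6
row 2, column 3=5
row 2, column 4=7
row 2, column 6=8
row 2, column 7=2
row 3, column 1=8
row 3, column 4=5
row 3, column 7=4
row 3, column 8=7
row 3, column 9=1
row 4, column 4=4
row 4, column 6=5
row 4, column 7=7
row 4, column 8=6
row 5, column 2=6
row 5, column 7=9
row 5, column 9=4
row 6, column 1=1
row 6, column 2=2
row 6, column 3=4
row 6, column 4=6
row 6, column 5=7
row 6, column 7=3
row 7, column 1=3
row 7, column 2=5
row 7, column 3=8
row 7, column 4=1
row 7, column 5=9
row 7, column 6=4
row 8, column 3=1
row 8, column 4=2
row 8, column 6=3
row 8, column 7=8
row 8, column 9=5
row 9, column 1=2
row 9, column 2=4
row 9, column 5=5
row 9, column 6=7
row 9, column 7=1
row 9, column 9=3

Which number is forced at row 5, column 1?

Cell row 5, column 1 itself could take any of {5, 7} by direct elimination.
Consider where 5 can go in box 4.
row 4, column 1 is out (row 4 already has a 5).
row 4, column 2 is out (row 4 already has a 5).
row 4, column 3 is out (row 4 already has a 5).
row 5, column 3 is out (column 3 already has a 5).
So the only cell in box 4 that can hold 5 is row 5, column 1.
Therefore row 5, column 1 = 5.

5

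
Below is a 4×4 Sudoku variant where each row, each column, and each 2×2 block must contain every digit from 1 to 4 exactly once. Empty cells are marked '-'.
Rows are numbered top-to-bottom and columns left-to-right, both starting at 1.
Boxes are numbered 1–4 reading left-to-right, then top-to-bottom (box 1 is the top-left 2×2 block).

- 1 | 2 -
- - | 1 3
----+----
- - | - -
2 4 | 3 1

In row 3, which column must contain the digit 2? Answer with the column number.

Consider where 2 can go in row 3.
r3c1 is out (column 1 already has a 2).
r3c2 is out (box 3 already has a 2).
r3c3 is out (column 3 already has a 2).
So the only cell in row 3 that can hold 2 is r3c4.
That is column 4.

4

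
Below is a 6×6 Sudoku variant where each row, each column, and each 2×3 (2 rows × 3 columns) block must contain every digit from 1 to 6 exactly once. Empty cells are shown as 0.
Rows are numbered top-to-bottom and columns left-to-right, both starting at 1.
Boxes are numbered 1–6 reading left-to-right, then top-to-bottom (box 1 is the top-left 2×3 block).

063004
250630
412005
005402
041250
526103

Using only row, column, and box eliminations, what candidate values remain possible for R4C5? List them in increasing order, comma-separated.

Row 4 already contains {2, 4, 5}.
Column 5 already contains {3, 5}.
Its 2×3 block (box 4) already contains {2, 4, 5}.
Removing those from 1–6 leaves {1, 6} as the candidates for R4C5.

1,6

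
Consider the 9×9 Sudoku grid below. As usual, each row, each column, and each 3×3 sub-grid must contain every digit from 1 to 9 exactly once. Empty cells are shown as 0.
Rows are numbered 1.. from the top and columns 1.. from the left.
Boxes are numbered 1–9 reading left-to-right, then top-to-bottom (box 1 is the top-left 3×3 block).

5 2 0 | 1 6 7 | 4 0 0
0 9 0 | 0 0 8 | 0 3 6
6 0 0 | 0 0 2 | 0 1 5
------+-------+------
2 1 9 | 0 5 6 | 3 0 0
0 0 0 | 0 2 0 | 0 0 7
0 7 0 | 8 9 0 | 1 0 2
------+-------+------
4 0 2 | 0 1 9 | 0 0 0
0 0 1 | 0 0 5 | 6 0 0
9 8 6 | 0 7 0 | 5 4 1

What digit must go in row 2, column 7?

Cell row 2, column 7 itself could take any of {2, 7} by direct elimination.
Consider where 2 can go in box 3.
row 1, column 8 is out (row 1 already has a 2).
row 1, column 9 is out (row 1 already has a 2).
row 3, column 7 is out (row 3 already has a 2).
So the only cell in box 3 that can hold 2 is row 2, column 7.
Therefore row 2, column 7 = 2.

2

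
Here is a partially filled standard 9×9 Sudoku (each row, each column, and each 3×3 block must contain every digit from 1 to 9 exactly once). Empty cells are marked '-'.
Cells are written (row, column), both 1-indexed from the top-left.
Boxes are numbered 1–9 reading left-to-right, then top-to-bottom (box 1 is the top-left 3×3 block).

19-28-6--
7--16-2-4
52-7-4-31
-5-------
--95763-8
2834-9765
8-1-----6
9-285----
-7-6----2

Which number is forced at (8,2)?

6

Cell (8,2) itself could take any of {3, 4, 6} by direct elimination.
Consider where 6 can go in column 2.
(2,2) is out (row 2 already has a 6).
(5,2) is out (row 5 already has a 6).
(7,2) is out (row 7 already has a 6).
So the only cell in column 2 that can hold 6 is (8,2).
Therefore (8,2) = 6.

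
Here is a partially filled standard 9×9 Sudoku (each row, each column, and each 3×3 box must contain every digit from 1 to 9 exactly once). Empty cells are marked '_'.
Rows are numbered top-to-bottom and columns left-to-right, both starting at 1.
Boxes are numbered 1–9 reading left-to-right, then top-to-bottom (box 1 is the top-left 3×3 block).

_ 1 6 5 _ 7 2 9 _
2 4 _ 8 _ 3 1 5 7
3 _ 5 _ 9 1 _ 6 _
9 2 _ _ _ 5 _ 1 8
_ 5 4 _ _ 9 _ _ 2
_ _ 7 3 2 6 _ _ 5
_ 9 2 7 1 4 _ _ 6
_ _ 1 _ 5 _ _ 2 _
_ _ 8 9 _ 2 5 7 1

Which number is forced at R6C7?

9

Cell R6C7 itself could take any of {4, 9} by direct elimination.
Consider where 9 can go in row 6.
R6C1 is out (column 1 already has a 9).
R6C2 is out (column 2 already has a 9).
R6C8 is out (column 8 already has a 9).
So the only cell in row 6 that can hold 9 is R6C7.
Therefore R6C7 = 9.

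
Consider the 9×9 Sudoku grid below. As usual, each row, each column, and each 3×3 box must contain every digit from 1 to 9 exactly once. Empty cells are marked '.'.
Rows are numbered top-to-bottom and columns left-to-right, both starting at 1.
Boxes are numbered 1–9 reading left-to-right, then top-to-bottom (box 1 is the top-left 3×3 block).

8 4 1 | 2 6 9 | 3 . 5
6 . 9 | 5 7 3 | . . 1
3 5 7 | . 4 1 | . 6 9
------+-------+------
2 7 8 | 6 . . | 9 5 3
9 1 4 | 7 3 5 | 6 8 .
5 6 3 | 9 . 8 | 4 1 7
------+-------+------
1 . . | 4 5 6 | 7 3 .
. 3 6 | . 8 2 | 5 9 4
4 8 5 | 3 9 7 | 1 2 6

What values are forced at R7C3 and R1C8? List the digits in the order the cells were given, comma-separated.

2,7

For R7C3:
  Row 7 already contains {1, 3, 4, 5, 6, 7}.
  Column 3 already contains {1, 3, 4, 5, 6, 7, 8, 9}.
  Its 3×3 block (box 7) already contains {1, 3, 4, 5, 6, 8}.
  The only value from 1–9 not eliminated is 2, so R7C3 = 2.
For R1C8:
  Row 1 already contains {1, 2, 3, 4, 5, 6, 8, 9}.
  Column 8 already contains {1, 2, 3, 5, 6, 8, 9}.
  Its 3×3 block (box 3) already contains {1, 3, 5, 6, 9}.
  The only value from 1–9 not eliminated is 7, so R1C8 = 7.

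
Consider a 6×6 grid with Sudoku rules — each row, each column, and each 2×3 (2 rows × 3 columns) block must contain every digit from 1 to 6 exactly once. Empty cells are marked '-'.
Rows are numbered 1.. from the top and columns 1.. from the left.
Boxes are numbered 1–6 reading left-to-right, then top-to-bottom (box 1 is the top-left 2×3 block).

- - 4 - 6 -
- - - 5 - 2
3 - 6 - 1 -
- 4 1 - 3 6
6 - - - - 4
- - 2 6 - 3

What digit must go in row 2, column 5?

Row 2 already contains {2, 5}.
Column 5 already contains {1, 3, 6}.
Its 2×3 block (box 2) already contains {2, 5, 6}.
The only value from 1–6 not eliminated is 4, so row 2, column 5 = 4.

4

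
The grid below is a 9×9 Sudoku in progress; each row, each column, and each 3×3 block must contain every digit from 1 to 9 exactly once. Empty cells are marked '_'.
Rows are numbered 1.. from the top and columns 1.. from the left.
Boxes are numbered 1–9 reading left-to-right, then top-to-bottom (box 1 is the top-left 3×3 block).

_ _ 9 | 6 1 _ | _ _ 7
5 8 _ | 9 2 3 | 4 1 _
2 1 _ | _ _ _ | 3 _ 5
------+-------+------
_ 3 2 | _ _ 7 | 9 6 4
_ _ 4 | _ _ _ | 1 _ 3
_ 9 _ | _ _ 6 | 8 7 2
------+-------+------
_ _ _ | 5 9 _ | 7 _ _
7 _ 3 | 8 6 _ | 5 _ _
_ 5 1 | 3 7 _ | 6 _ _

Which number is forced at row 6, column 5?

Cell row 6, column 5 itself could take any of {3, 4, 5} by direct elimination.
Consider where 3 can go in box 5.
row 4, column 4 is out (row 4 already has a 3). row 4, column 5 is out (row 4 already has a 3). row 5, column 4 is out (row 5 already has a 3). row 5, column 5 is out (row 5 already has a 3). The remaining empty cells in box 5 are similarly blocked.
So the only cell in box 5 that can hold 3 is row 6, column 5.
Therefore row 6, column 5 = 3.

3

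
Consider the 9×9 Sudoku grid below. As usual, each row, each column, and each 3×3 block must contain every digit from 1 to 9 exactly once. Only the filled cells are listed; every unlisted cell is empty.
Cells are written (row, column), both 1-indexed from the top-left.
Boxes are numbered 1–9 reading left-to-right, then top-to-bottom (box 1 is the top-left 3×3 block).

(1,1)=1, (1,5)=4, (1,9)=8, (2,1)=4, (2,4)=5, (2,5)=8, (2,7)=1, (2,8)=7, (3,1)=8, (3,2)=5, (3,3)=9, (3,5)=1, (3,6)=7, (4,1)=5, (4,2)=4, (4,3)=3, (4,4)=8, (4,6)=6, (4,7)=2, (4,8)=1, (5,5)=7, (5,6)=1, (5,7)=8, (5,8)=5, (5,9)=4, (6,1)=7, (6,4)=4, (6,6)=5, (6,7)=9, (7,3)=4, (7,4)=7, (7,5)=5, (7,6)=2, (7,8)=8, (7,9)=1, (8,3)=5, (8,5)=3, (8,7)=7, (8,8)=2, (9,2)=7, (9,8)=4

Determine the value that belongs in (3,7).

Cell (3,7) itself could take any of {3, 4, 6} by direct elimination.
Consider where 4 can go in box 3.
(1,7) is out (row 1 already has a 4).
(1,8) is out (row 1 already has a 4).
(2,9) is out (row 2 already has a 4).
(3,8) is out (column 8 already has a 4).
(3,9) is out (column 9 already has a 4).
So the only cell in box 3 that can hold 4 is (3,7).
Therefore (3,7) = 4.

4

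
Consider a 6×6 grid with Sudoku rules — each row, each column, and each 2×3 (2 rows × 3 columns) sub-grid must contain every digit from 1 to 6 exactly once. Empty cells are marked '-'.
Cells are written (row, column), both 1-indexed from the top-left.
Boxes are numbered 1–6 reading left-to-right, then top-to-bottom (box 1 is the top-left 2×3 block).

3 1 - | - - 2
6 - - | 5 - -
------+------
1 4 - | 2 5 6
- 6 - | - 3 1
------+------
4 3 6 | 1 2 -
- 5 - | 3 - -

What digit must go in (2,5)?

Cell (2,5) itself could take any of {1, 4} by direct elimination.
Consider where 1 can go in row 2.
(2,2) is out (column 2 already has a 1).
(2,3) is out (box 1 already has a 1).
(2,6) is out (column 6 already has a 1).
So the only cell in row 2 that can hold 1 is (2,5).
Therefore (2,5) = 1.

1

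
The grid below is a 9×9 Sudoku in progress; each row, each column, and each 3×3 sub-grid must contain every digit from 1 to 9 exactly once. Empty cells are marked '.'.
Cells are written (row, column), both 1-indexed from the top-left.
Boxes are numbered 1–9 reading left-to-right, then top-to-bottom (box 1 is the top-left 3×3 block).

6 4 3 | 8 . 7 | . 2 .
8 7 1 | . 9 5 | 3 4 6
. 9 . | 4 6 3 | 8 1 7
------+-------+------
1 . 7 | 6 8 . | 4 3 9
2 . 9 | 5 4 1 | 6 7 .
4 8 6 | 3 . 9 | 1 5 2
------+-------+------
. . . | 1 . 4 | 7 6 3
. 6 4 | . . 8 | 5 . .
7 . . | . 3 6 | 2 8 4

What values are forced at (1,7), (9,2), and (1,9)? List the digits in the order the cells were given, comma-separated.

For (1,7):
  Row 1 already contains {2, 3, 4, 6, 7, 8}.
  Column 7 already contains {1, 2, 3, 4, 5, 6, 7, 8}.
  Its 3×3 block (box 3) already contains {1, 2, 3, 4, 6, 7, 8}.
  The only value from 1–9 not eliminated is 9, so (1,7) = 9.
For (9,2):
  Consider where 1 can go in row 9.
  (9,3) is out (column 3 already has a 1).
  (9,4) is out (column 4 already has a 1).
  So the only cell in row 9 that can hold 1 is (9,2).
  So (9,2) = 1.
For (1,9):
  Row 1 already contains {2, 3, 4, 6, 7, 8}.
  Column 9 already contains {2, 3, 4, 6, 7, 9}.
  Its 3×3 block (box 3) already contains {1, 2, 3, 4, 6, 7, 8}.
  The only value from 1–9 not eliminated is 5, so (1,9) = 5.

9,1,5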